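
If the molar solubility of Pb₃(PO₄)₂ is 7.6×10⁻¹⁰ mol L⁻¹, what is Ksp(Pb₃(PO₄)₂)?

Pb₃(PO₄)₂(s) ⇌ 3 Pb²⁺(aq) + 2 PO₄³⁻(aq)
Call the molar solubility s, so that [Pb²⁺] = 3s and [PO₄³⁻] = 2s.
Ksp = [Pb²⁺]^3[PO₄³⁻]^2 = (3s)^3 · (2s)^2 = 108s^5
Ksp = 108 × (7.6×10⁻¹⁰)^5 = 2.7×10⁻⁴⁴

Ksp = 2.7×10⁻⁴⁴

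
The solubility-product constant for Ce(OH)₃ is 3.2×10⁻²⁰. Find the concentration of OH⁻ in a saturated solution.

1.8×10⁻⁵ M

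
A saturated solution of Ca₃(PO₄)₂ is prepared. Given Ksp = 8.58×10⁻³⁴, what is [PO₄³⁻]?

1.91×10⁻⁷ M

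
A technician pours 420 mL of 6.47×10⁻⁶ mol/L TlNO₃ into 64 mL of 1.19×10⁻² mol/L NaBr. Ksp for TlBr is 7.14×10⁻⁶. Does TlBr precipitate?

No

After mixing, V = 420 mL + 64 mL = 484 mL.
[Tl⁺] = (6.47×10⁻⁶)(420)/484 = 5.61×10⁻⁶ mol/L
[Br⁻] = (1.19×10⁻²)(64)/484 = 1.57×10⁻³ mol/L
Q = [Tl⁺][Br⁻] = 8.83×10⁻⁹
Q = 8.83×10⁻⁹ < Ksp = 7.14×10⁻⁶, so the solution is unsaturated and no precipitate forms.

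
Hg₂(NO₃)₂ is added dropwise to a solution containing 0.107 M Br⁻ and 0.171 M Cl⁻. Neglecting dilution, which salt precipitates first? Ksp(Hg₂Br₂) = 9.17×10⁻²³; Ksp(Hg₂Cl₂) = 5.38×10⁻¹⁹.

Hg₂Br₂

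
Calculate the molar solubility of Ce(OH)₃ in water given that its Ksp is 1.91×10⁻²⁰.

Ce(OH)₃(s) ⇌ Ce³⁺(aq) + 3 OH⁻(aq)
Let s be the molar solubility. Then [Ce³⁺] = s and [OH⁻] = 3s.
Ksp = [Ce³⁺][OH⁻]^3 = s · (3s)^3 = 27s^4
27s^4 = 1.91×10⁻²⁰  ⇒  s^4 = 7.07×10⁻²²
Taking the 4th root, s = 5.16×10⁻⁶ mol/L.

5.16×10⁻⁶ M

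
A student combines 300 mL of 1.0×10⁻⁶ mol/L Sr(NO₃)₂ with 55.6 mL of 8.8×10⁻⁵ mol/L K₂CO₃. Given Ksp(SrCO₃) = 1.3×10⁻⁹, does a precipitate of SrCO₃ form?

No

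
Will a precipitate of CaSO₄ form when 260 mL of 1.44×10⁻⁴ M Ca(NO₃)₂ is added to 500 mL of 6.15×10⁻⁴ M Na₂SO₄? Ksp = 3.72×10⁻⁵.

No

The combined volume is 760 mL.
[Ca²⁺] = (1.44×10⁻⁴)(260)/760 = 4.93×10⁻⁵ M
[SO₄²⁻] = (6.15×10⁻⁴)(500)/760 = 4.05×10⁻⁴ M
Q = [Ca²⁺][SO₄²⁻] = 1.99×10⁻⁸
Q < Ksp (1.99×10⁻⁸ vs 3.72×10⁻⁵); the solution remains unsaturated and no precipitate forms.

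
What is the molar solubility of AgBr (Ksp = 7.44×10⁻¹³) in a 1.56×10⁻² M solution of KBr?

AgBr(s) ⇌ Ag⁺(aq) + Br⁻(aq)
Br⁻ is already present at 1.56×10⁻² M. If s mol/L of AgBr dissolves, [Ag⁺] = s while [Br⁻] ≈ 1.56×10⁻² M.
Ksp = [Ag⁺][Br⁻] = s(1.56×10⁻²)
s = 7.44×10⁻¹³ / (1.56×10⁻²) = 4.77×10⁻¹¹
s = 4.77×10⁻¹¹ M

4.77×10⁻¹¹ M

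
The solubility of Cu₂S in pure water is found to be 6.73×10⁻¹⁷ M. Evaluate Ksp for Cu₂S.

Cu₂S(s) ⇌ 2 Cu⁺(aq) + S²⁻(aq)
If s mol/L of Cu₂S dissolves, [Cu⁺] = 2s and [S²⁻] = s.
Ksp = [Cu⁺]^2[S²⁻] = (2s)^2 · s = 4s^3
Ksp = 4 × (6.73×10⁻¹⁷)^3 = 1.22×10⁻⁴⁸

Ksp = 1.22×10⁻⁴⁸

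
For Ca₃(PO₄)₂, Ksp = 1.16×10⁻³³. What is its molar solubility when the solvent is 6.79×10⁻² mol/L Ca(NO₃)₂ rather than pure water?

9.62×10⁻¹⁶ M

Ca₃(PO₄)₂(s) ⇌ 3 Ca²⁺(aq) + 2 PO₄³⁻(aq)
Ca²⁺ is already present at 6.79×10⁻² mol/L. If s mol/L of Ca₃(PO₄)₂ dissolves, [PO₄³⁻] = 2s while [Ca²⁺] ≈ 6.79×10⁻² mol/L.
Ksp = [Ca²⁺]^3[PO₄³⁻]^2 = (6.79×10⁻²)^3(2s)^2
(2s)^2 = 1.16×10⁻³³ / (6.79×10⁻²)^3 = 3.71×10⁻³⁰
s = 9.62×10⁻¹⁶ mol/L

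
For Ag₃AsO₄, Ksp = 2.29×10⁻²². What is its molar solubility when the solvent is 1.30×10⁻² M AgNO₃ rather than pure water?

1.04×10⁻¹⁶ M

Ag₃AsO₄(s) ⇌ 3 Ag⁺(aq) + AsO₄³⁻(aq)
With Ag⁺ already at 1.30×10⁻² M and s small, take [Ag⁺] ≈ 1.30×10⁻² M and [AsO₄³⁻] = s.
Ksp = [Ag⁺]^3[AsO₄³⁻] = (1.30×10⁻²)^3s
s = 2.29×10⁻²² / (1.30×10⁻²)^3 = 1.04×10⁻¹⁶
s = 1.04×10⁻¹⁶ M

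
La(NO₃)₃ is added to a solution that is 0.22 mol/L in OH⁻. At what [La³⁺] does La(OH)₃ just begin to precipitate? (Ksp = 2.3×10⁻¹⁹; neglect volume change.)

The threshold for precipitation is Q = Ksp.
La(OH)₃(s) ⇌ La³⁺(aq) + 3 OH⁻(aq)
Ksp = [La³⁺][OH⁻]^3 = [La³⁺](0.22)^3
[La³⁺] = 2.3×10⁻¹⁹ / (0.22)^3 = 2.2×10⁻¹⁷
[La³⁺] = 2.2×10⁻¹⁷ mol/L

2.2×10⁻¹⁷ M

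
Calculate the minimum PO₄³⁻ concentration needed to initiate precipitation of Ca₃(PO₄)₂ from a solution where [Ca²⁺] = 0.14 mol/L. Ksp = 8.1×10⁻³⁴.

Precipitation of each salt begins when its ion product equals Ksp.
Ca₃(PO₄)₂(s) ⇌ 3 Ca²⁺(aq) + 2 PO₄³⁻(aq)
Ksp = [Ca²⁺]^3[PO₄³⁻]^2 = [PO₄³⁻]^2(0.14)^3
[PO₄³⁻]^2 = 8.1×10⁻³⁴ / (0.14)^3 = 3.0×10⁻³¹
[PO₄³⁻] = 5.4×10⁻¹⁶ mol/L

5.4×10⁻¹⁶ M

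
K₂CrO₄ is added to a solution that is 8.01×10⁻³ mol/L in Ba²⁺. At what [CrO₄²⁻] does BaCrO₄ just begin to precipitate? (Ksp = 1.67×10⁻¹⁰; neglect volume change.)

2.08×10⁻⁸ M

Precipitation of each salt begins when its ion product equals Ksp.
BaCrO₄(s) ⇌ Ba²⁺(aq) + CrO₄²⁻(aq)
Ksp = [Ba²⁺][CrO₄²⁻] = [CrO₄²⁻](8.01×10⁻³)
[CrO₄²⁻] = 1.67×10⁻¹⁰ / (8.01×10⁻³) = 2.08×10⁻⁸
[CrO₄²⁻] = 2.08×10⁻⁸ mol/L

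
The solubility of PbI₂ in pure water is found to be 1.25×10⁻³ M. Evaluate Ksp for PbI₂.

Ksp = 7.81×10⁻⁹

PbI₂(s) ⇌ Pb²⁺(aq) + 2 I⁻(aq)
If s mol/L of PbI₂ dissolves, [Pb²⁺] = s and [I⁻] = 2s.
Ksp = [Pb²⁺][I⁻]^2 = s · (2s)^2 = 4s^3
Ksp = 4 × (1.25×10⁻³)^3 = 7.81×10⁻⁹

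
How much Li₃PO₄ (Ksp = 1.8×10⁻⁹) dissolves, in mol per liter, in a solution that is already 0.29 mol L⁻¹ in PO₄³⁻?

6.1×10⁻⁴ M

Li₃PO₄(s) ⇌ 3 Li⁺(aq) + PO₄³⁻(aq)
The solution already contains PO₄³⁻ at 0.29 mol L⁻¹. Let s be the molar solubility of Li₃PO₄.
[PO₄³⁻] ≈ 0.29 mol L⁻¹ (common ion dominates); [Li⁺] = 3s.
Ksp = [Li⁺]^3[PO₄³⁻] = (3s)^3(0.29)
(3s)^3 = 1.8×10⁻⁹ / (0.29) = 6.2×10⁻⁹
s = 6.1×10⁻⁴ mol L⁻¹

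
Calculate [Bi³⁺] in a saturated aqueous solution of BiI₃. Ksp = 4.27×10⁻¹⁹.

BiI₃(s) ⇌ Bi³⁺(aq) + 3 I⁻(aq)
With molar solubility s: [Bi³⁺] = s, [I⁻] = 3s.
Ksp = [Bi³⁺][I⁻]^3 = s · (3s)^3 = 27s^4 = 4.27×10⁻¹⁹
s = 1.12×10⁻⁵ mol/L
[Bi³⁺] = s = 1.12×10⁻⁵ mol/L

1.12×10⁻⁵ M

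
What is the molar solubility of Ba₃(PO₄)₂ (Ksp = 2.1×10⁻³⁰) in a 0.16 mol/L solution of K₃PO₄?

1.4×10⁻¹⁰ M

Ba₃(PO₄)₂(s) ⇌ 3 Ba²⁺(aq) + 2 PO₄³⁻(aq)
PO₄³⁻ is already present at 0.16 mol/L. If s mol/L of Ba₃(PO₄)₂ dissolves, [Ba²⁺] = 3s while [PO₄³⁻] ≈ 0.16 mol/L.
Ksp = [Ba²⁺]^3[PO₄³⁻]^2 = (3s)^3(0.16)^2
(3s)^3 = 2.1×10⁻³⁰ / (0.16)^2 = 8.2×10⁻²⁹
s = 1.4×10⁻¹⁰ mol/L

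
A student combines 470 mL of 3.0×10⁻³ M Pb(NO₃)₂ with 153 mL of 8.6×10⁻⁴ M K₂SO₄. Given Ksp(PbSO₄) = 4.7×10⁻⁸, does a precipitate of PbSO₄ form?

Yes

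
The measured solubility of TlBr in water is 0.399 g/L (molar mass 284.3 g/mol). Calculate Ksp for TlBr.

Ksp = 1.97×10⁻⁶

s = (0.399 g L⁻¹)/(284.3 g mol⁻¹) = 1.4034×10⁻³ M
TlBr(s) ⇌ Tl⁺(aq) + Br⁻(aq)
With molar solubility s: [Tl⁺] = s, [Br⁻] = s.
Ksp = [Tl⁺][Br⁻] = s · s = s^2
Ksp = (1.4034×10⁻³)^2 = 1.97×10⁻⁶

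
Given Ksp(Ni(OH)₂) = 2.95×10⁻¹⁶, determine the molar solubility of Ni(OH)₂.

Ni(OH)₂(s) ⇌ Ni²⁺(aq) + 2 OH⁻(aq)
Let s be the molar solubility. Then [Ni²⁺] = s and [OH⁻] = 2s.
Ksp = [Ni²⁺][OH⁻]^2 = s · (2s)^2 = 4s^3
4s^3 = 2.95×10⁻¹⁶  ⇒  s^3 = 7.38×10⁻¹⁷
Taking the 3rd root, s = 4.19×10⁻⁶ mol L⁻¹.

4.19×10⁻⁶ M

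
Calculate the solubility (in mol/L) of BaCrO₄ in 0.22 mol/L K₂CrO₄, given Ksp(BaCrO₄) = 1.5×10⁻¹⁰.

6.8×10⁻¹⁰ M

BaCrO₄(s) ⇌ Ba²⁺(aq) + CrO₄²⁻(aq)
CrO₄²⁻ is already present at 0.22 mol/L. If s mol/L of BaCrO₄ dissolves, [Ba²⁺] = s while [CrO₄²⁻] ≈ 0.22 mol/L.
Ksp = [Ba²⁺][CrO₄²⁻] = s(0.22)
s = 1.5×10⁻¹⁰ / (0.22) = 6.8×10⁻¹⁰
s = 6.8×10⁻¹⁰ mol/L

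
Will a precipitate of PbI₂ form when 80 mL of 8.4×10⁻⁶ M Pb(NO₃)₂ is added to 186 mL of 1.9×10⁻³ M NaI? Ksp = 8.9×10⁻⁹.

No

Total volume after mixing = 80 + 186 = 266 mL.
[Pb²⁺] = (8.4×10⁻⁶)(80)/266 = 2.5×10⁻⁶ M
[I⁻] = (1.9×10⁻³)(186)/266 = 1.3×10⁻³ M
Q = [Pb²⁺][I⁻]^2 = 4.5×10⁻¹²
Q = 4.5×10⁻¹² < Ksp = 8.9×10⁻⁹, so the solution is unsaturated and no precipitate forms.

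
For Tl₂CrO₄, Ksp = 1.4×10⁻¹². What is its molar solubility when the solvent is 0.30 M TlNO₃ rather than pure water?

1.6×10⁻¹¹ M

Tl₂CrO₄(s) ⇌ 2 Tl⁺(aq) + CrO₄²⁻(aq)
Let s be the solubility of Tl₂CrO₄ here. The common ion gives [Tl⁺] ≈ 0.30 M, and [CrO₄²⁻] = s.
Ksp = [Tl⁺]^2[CrO₄²⁻] = (0.30)^2s
s = 1.4×10⁻¹² / (0.30)^2 = 1.6×10⁻¹¹
s = 1.6×10⁻¹¹ M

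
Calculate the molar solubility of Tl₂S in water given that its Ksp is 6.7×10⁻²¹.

1.2×10⁻⁷ M

Tl₂S(s) ⇌ 2 Tl⁺(aq) + S²⁻(aq)
If s mol/L of Tl₂S dissolves, [Tl⁺] = 2s and [S²⁻] = s.
Ksp = [Tl⁺]^2[S²⁻] = (2s)^2 · s = 4s^3
4s^3 = 6.7×10⁻²¹  ⇒  s^3 = 1.7×10⁻²¹
Taking the 3rd root, s = 1.2×10⁻⁷ mol/L.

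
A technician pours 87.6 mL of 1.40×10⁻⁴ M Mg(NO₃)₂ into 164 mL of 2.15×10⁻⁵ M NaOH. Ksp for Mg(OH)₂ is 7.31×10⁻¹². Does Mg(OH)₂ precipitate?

The combined volume is 251.6 mL.
[Mg²⁺] = (1.40×10⁻⁴)(87.6)/251.6 = 4.87×10⁻⁵ M
[OH⁻] = (2.15×10⁻⁵)(164)/251.6 = 1.40×10⁻⁵ M
Q = [Mg²⁺][OH⁻]^2 = 9.57×10⁻¹⁵
Q < Ksp (9.57×10⁻¹⁵ vs 7.31×10⁻¹²); the solution remains unsaturated and no precipitate forms.

No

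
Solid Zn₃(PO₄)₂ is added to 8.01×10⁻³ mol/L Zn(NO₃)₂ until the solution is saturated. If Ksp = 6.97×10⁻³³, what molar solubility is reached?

5.82×10⁻¹⁴ M

Zn₃(PO₄)₂(s) ⇌ 3 Zn²⁺(aq) + 2 PO₄³⁻(aq)
Zn²⁺ is already present at 8.01×10⁻³ mol/L. If s mol/L of Zn₃(PO₄)₂ dissolves, [PO₄³⁻] = 2s while [Zn²⁺] ≈ 8.01×10⁻³ mol/L.
Ksp = [Zn²⁺]^3[PO₄³⁻]^2 = (8.01×10⁻³)^3(2s)^2
(2s)^2 = 6.97×10⁻³³ / (8.01×10⁻³)^3 = 1.36×10⁻²⁶
s = 5.82×10⁻¹⁴ mol/L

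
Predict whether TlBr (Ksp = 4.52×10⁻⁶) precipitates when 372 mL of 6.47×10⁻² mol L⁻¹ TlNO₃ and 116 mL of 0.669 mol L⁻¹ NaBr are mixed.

The combined volume is 488 mL.
[Tl⁺] = (6.47×10⁻²)(372)/488 = 4.93×10⁻² mol L⁻¹
[Br⁻] = (0.669)(116)/488 = 0.159 mol L⁻¹
Q = [Tl⁺][Br⁻] = 7.84×10⁻³
Since Q (7.84×10⁻³) exceeds Ksp (4.52×10⁻⁶), TlBr will precipitate.

Yes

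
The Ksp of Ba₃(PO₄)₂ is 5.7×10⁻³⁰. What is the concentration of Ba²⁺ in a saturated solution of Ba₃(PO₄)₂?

1.7×10⁻⁶ M

Ba₃(PO₄)₂(s) ⇌ 3 Ba²⁺(aq) + 2 PO₄³⁻(aq)
If s mol/L of Ba₃(PO₄)₂ dissolves, [Ba²⁺] = 3s and [PO₄³⁻] = 2s.
Ksp = [Ba²⁺]^3[PO₄³⁻]^2 = (3s)^3 · (2s)^2 = 108s^5 = 5.7×10⁻³⁰
s = 5.6×10⁻⁷ mol L⁻¹
[Ba²⁺] = 3s = 1.7×10⁻⁶ mol L⁻¹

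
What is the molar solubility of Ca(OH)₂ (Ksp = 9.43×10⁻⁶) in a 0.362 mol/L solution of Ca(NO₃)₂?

2.55×10⁻³ M

Ca(OH)₂(s) ⇌ Ca²⁺(aq) + 2 OH⁻(aq)
Ca²⁺ is already present at 0.362 mol/L. If s mol/L of Ca(OH)₂ dissolves, [OH⁻] = 2s while [Ca²⁺] ≈ 0.362 mol/L.
Ksp = [Ca²⁺][OH⁻]^2 = (0.362)(2s)^2
(2s)^2 = 9.43×10⁻⁶ / (0.362) = 2.60×10⁻⁵
s = 2.55×10⁻³ mol/L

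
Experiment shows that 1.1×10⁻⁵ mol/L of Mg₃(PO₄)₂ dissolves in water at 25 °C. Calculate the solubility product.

Mg₃(PO₄)₂(s) ⇌ 3 Mg²⁺(aq) + 2 PO₄³⁻(aq)
Let s be the molar solubility. Then [Mg²⁺] = 3s and [PO₄³⁻] = 2s.
Ksp = [Mg²⁺]^3[PO₄³⁻]^2 = (3s)^3 · (2s)^2 = 108s^5
Ksp = 108 × (1.1×10⁻⁵)^5 = 1.7×10⁻²³

Ksp = 1.7×10⁻²³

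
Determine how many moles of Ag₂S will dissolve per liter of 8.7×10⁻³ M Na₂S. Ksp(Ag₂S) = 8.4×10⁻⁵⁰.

1.6×10⁻²⁴ M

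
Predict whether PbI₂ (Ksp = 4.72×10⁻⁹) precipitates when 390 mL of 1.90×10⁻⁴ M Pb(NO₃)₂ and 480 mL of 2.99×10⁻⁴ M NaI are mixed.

After mixing, V = 390 mL + 480 mL = 870 mL.
[Pb²⁺] = (1.90×10⁻⁴)(390)/870 = 8.52×10⁻⁵ M
[I⁻] = (2.99×10⁻⁴)(480)/870 = 1.65×10⁻⁴ M
Q = [Pb²⁺][I⁻]^2 = 2.32×10⁻¹²
Since Q (2.32×10⁻¹²) is less than Ksp (4.72×10⁻⁹), no PbI₂ precipitates.

No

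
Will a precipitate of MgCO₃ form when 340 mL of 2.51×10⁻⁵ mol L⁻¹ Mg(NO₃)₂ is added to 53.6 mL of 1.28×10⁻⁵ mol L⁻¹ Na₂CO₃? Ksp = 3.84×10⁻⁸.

After mixing, V = 340 mL + 53.6 mL = 393.6 mL.
[Mg²⁺] = (2.51×10⁻⁵)(340)/393.6 = 2.17×10⁻⁵ mol L⁻¹
[CO₃²⁻] = (1.28×10⁻⁵)(53.6)/393.6 = 1.74×10⁻⁶ mol L⁻¹
Q = [Mg²⁺][CO₃²⁻] = 3.78×10⁻¹¹
Since Q (3.78×10⁻¹¹) is less than Ksp (3.84×10⁻⁸), no MgCO₃ precipitates.

No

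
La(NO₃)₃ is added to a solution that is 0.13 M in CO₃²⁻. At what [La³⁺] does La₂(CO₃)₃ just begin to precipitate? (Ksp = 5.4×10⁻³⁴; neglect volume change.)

5.0×10⁻¹⁶ M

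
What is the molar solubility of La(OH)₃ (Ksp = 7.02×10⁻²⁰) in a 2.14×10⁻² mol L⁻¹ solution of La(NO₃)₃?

4.95×10⁻⁷ M

La(OH)₃(s) ⇌ La³⁺(aq) + 3 OH⁻(aq)
Let s be the solubility of La(OH)₃ here. The common ion gives [La³⁺] ≈ 2.14×10⁻² mol L⁻¹, and [OH⁻] = 3s.
Ksp = [La³⁺][OH⁻]^3 = (2.14×10⁻²)(3s)^3
(3s)^3 = 7.02×10⁻²⁰ / (2.14×10⁻²) = 3.28×10⁻¹⁸
s = 4.95×10⁻⁷ mol L⁻¹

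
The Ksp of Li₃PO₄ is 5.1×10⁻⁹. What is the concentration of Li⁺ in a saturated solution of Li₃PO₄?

Li₃PO₄(s) ⇌ 3 Li⁺(aq) + PO₄³⁻(aq)
For each mole of Li₃PO₄ that dissolves per liter, [Li⁺] = 3s and [PO₄³⁻] = s; let s denote this solubility.
Ksp = [Li⁺]^3[PO₄³⁻] = (3s)^3 · s = 27s^4 = 5.1×10⁻⁹
s = 3.7×10⁻³ mol/L
[Li⁺] = 3s = 1.1×10⁻² mol/L

1.1×10⁻² M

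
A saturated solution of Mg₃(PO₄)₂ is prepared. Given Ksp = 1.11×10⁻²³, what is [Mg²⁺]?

3.02×10⁻⁵ M

Mg₃(PO₄)₂(s) ⇌ 3 Mg²⁺(aq) + 2 PO₄³⁻(aq)
Call the molar solubility s, so that [Mg²⁺] = 3s and [PO₄³⁻] = 2s.
Ksp = [Mg²⁺]^3[PO₄³⁻]^2 = (3s)^3 · (2s)^2 = 108s^5 = 1.11×10⁻²³
s = 1.01×10⁻⁵ mol/L
[Mg²⁺] = 3s = 3.02×10⁻⁵ mol/L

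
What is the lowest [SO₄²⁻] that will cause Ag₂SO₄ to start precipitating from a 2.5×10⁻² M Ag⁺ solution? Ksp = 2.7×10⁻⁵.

4.3×10⁻² M

Each salt precipitates once Q = Ksp for that salt.
Ag₂SO₄(s) ⇌ 2 Ag⁺(aq) + SO₄²⁻(aq)
Ksp = [Ag⁺]^2[SO₄²⁻] = [SO₄²⁻](2.5×10⁻²)^2
[SO₄²⁻] = 2.7×10⁻⁵ / (2.5×10⁻²)^2 = 4.3×10⁻²
[SO₄²⁻] = 4.3×10⁻² M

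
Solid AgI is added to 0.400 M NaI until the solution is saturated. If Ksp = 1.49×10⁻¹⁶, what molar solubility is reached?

AgI(s) ⇌ Ag⁺(aq) + I⁻(aq)
I⁻ is already present at 0.400 M. If s mol/L of AgI dissolves, [Ag⁺] = s while [I⁻] ≈ 0.400 M.
Ksp = [Ag⁺][I⁻] = s(0.400)
s = 1.49×10⁻¹⁶ / (0.400) = 3.73×10⁻¹⁶
s = 3.73×10⁻¹⁶ M

3.73×10⁻¹⁶ M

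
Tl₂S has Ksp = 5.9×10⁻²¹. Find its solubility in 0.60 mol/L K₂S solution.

Tl₂S(s) ⇌ 2 Tl⁺(aq) + S²⁻(aq)
Let s be the solubility of Tl₂S here. The common ion gives [S²⁻] ≈ 0.60 mol/L, and [Tl⁺] = 2s.
Ksp = [Tl⁺]^2[S²⁻] = (2s)^2(0.60)
(2s)^2 = 5.9×10⁻²¹ / (0.60) = 9.8×10⁻²¹
s = 5.0×10⁻¹¹ mol/L

5.0×10⁻¹¹ M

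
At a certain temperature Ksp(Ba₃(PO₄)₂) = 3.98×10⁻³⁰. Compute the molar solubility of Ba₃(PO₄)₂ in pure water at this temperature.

Ba₃(PO₄)₂(s) ⇌ 3 Ba²⁺(aq) + 2 PO₄³⁻(aq)
Call the molar solubility s, so that [Ba²⁺] = 3s and [PO₄³⁻] = 2s.
Ksp = [Ba²⁺]^3[PO₄³⁻]^2 = (3s)^3 · (2s)^2 = 108s^5
108s^5 = 3.98×10⁻³⁰  ⇒  s^5 = 3.69×10⁻³²
s = (3.69×10⁻³²)^(1/5) = 5.17×10⁻⁷ M

5.17×10⁻⁷ M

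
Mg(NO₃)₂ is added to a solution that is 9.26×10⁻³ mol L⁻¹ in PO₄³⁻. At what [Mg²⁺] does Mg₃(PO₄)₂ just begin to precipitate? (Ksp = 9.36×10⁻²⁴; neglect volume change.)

Precipitation begins when Q = Ksp.
Mg₃(PO₄)₂(s) ⇌ 3 Mg²⁺(aq) + 2 PO₄³⁻(aq)
Ksp = [Mg²⁺]^3[PO₄³⁻]^2 = [Mg²⁺]^3(9.26×10⁻³)^2
[Mg²⁺]^3 = 9.36×10⁻²⁴ / (9.26×10⁻³)^2 = 1.09×10⁻¹⁹
[Mg²⁺] = 4.78×10⁻⁷ mol L⁻¹

4.78×10⁻⁷ M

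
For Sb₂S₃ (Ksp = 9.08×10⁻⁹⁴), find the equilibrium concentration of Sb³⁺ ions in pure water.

Sb₂S₃(s) ⇌ 2 Sb³⁺(aq) + 3 S²⁻(aq)
Call the molar solubility s, so that [Sb³⁺] = 2s and [S²⁻] = 3s.
Ksp = [Sb³⁺]^2[S²⁻]^3 = (2s)^2 · (3s)^3 = 108s^5 = 9.08×10⁻⁹⁴
s = 9.66×10⁻²⁰ M
[Sb³⁺] = 2s = 1.93×10⁻¹⁹ M

1.93×10⁻¹⁹ M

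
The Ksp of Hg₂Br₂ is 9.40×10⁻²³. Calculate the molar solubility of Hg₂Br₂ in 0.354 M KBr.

7.50×10⁻²² M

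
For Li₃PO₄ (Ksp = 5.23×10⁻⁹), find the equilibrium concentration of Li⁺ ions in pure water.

Li₃PO₄(s) ⇌ 3 Li⁺(aq) + PO₄³⁻(aq)
Call the molar solubility s, so that [Li⁺] = 3s and [PO₄³⁻] = s.
Ksp = [Li⁺]^3[PO₄³⁻] = (3s)^3 · s = 27s^4 = 5.23×10⁻⁹
s = 3.73×10⁻³ mol/L
[Li⁺] = 3s = 1.12×10⁻² mol/L

1.12×10⁻² M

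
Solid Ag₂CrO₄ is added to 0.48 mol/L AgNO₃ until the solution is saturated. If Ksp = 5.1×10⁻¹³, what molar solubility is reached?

Ag₂CrO₄(s) ⇌ 2 Ag⁺(aq) + CrO₄²⁻(aq)
With Ag⁺ already at 0.48 mol/L and s small, take [Ag⁺] ≈ 0.48 mol/L and [CrO₄²⁻] = s.
Ksp = [Ag⁺]^2[CrO₄²⁻] = (0.48)^2s
s = 5.1×10⁻¹³ / (0.48)^2 = 2.2×10⁻¹²
s = 2.2×10⁻¹² mol/L

2.2×10⁻¹² M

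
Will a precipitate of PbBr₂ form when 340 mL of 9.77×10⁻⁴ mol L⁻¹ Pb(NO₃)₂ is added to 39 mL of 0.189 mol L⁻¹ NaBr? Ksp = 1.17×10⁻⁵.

Total volume after mixing = 340 + 39 = 379 mL.
[Pb²⁺] = (9.77×10⁻⁴)(340)/379 = 8.76×10⁻⁴ mol L⁻¹
[Br⁻] = (0.189)(39)/379 = 1.94×10⁻² mol L⁻¹
Q = [Pb²⁺][Br⁻]^2 = 3.32×10⁻⁷
Since Q (3.32×10⁻⁷) is less than Ksp (1.17×10⁻⁵), no PbBr₂ precipitates.

No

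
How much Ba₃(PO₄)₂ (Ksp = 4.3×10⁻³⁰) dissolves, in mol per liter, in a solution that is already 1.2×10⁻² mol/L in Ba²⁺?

7.9×10⁻¹³ M

Ba₃(PO₄)₂(s) ⇌ 3 Ba²⁺(aq) + 2 PO₄³⁻(aq)
Ba²⁺ is already present at 1.2×10⁻² mol/L. If s mol/L of Ba₃(PO₄)₂ dissolves, [PO₄³⁻] = 2s while [Ba²⁺] ≈ 1.2×10⁻² mol/L.
Ksp = [Ba²⁺]^3[PO₄³⁻]^2 = (1.2×10⁻²)^3(2s)^2
(2s)^2 = 4.3×10⁻³⁰ / (1.2×10⁻²)^3 = 2.5×10⁻²⁴
s = 7.9×10⁻¹³ mol/L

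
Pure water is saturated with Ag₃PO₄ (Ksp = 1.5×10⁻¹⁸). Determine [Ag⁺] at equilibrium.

4.6×10⁻⁵ M

Ag₃PO₄(s) ⇌ 3 Ag⁺(aq) + PO₄³⁻(aq)
With molar solubility s: [Ag⁺] = 3s, [PO₄³⁻] = s.
Ksp = [Ag⁺]^3[PO₄³⁻] = (3s)^3 · s = 27s^4 = 1.5×10⁻¹⁸
s = 1.5×10⁻⁵ mol/L
[Ag⁺] = 3s = 4.6×10⁻⁵ mol/L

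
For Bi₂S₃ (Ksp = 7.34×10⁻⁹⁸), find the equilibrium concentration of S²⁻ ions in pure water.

Bi₂S₃(s) ⇌ 2 Bi³⁺(aq) + 3 S²⁻(aq)
Let s be the molar solubility. Then [Bi³⁺] = 2s and [S²⁻] = 3s.
Ksp = [Bi³⁺]^2[S²⁻]^3 = (2s)^2 · (3s)^3 = 108s^5 = 7.34×10⁻⁹⁸
s = 1.47×10⁻²⁰ M
[S²⁻] = 3s = 4.40×10⁻²⁰ M

4.40×10⁻²⁰ M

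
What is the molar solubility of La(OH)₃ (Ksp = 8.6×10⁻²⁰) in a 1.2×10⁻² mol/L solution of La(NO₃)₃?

La(OH)₃(s) ⇌ La³⁺(aq) + 3 OH⁻(aq)
The solution already contains La³⁺ at 1.2×10⁻² mol/L. Let s be the molar solubility of La(OH)₃.
[La³⁺] ≈ 1.2×10⁻² mol/L (common ion dominates); [OH⁻] = 3s.
Ksp = [La³⁺][OH⁻]^3 = (1.2×10⁻²)(3s)^3
(3s)^3 = 8.6×10⁻²⁰ / (1.2×10⁻²) = 7.2×10⁻¹⁸
s = 6.4×10⁻⁷ mol/L

6.4×10⁻⁷ M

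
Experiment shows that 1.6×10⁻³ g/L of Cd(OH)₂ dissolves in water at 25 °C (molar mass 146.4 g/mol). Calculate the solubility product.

Molar solubility s = (1.6×10⁻³ g/L) / (146.4 g/mol) = 1.093×10⁻⁵ mol/L
Cd(OH)₂(s) ⇌ Cd²⁺(aq) + 2 OH⁻(aq)
For each mole of Cd(OH)₂ that dissolves per liter, [Cd²⁺] = s and [OH⁻] = 2s; let s denote this solubility.
Ksp = [Cd²⁺][OH⁻]^2 = s · (2s)^2 = 4s^3
Ksp = 4 × (1.093×10⁻⁵)^3 = 5.2×10⁻¹⁵

Ksp = 5.2×10⁻¹⁵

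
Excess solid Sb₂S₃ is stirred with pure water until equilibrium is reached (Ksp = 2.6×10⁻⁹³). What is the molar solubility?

1.2×10⁻¹⁹ M

Sb₂S₃(s) ⇌ 2 Sb³⁺(aq) + 3 S²⁻(aq)
Call the molar solubility s, so that [Sb³⁺] = 2s and [S²⁻] = 3s.
Ksp = [Sb³⁺]^2[S²⁻]^3 = (2s)^2 · (3s)^3 = 108s^5
108s^5 = 2.6×10⁻⁹³  ⇒  s^5 = 2.4×10⁻⁹⁵
s = (2.4×10⁻⁹⁵)^(1/5) = 1.2×10⁻¹⁹ mol/L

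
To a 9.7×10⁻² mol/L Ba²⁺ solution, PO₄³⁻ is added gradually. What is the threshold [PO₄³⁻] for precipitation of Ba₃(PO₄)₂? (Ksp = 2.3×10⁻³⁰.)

5.0×10⁻¹⁴ M

Each salt precipitates once Q = Ksp for that salt.
Ba₃(PO₄)₂(s) ⇌ 3 Ba²⁺(aq) + 2 PO₄³⁻(aq)
Ksp = [Ba²⁺]^3[PO₄³⁻]^2 = [PO₄³⁻]^2(9.7×10⁻²)^3
[PO₄³⁻]^2 = 2.3×10⁻³⁰ / (9.7×10⁻²)^3 = 2.5×10⁻²⁷
[PO₄³⁻] = 5.0×10⁻¹⁴ mol/L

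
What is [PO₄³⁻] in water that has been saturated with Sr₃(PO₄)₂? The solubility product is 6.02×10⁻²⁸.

Sr₃(PO₄)₂(s) ⇌ 3 Sr²⁺(aq) + 2 PO₄³⁻(aq)
Let s be the molar solubility. Then [Sr²⁺] = 3s and [PO₄³⁻] = 2s.
Ksp = [Sr²⁺]^3[PO₄³⁻]^2 = (3s)^3 · (2s)^2 = 108s^5 = 6.02×10⁻²⁸
s = 1.41×10⁻⁶ mol/L
[PO₄³⁻] = 2s = 2.82×10⁻⁶ mol/L

2.82×10⁻⁶ M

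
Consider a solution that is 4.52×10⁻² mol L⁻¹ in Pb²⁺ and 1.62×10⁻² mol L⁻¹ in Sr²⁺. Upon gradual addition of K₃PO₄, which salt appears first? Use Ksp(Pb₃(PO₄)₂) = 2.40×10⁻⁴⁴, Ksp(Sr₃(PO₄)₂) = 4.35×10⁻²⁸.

Pb₃(PO₄)₂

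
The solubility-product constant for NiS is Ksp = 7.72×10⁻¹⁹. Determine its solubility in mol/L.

NiS(s) ⇌ Ni²⁺(aq) + S²⁻(aq)
Let s be the molar solubility. Then [Ni²⁺] = s and [S²⁻] = s.
Ksp = [Ni²⁺][S²⁻] = s · s = s^2
s^2 = 7.72×10⁻¹⁹
Taking the 2nd root, s = 8.79×10⁻¹⁰ M.

8.79×10⁻¹⁰ M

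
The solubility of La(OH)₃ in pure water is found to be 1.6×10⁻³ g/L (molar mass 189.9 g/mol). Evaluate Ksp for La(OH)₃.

Ksp = 1.4×10⁻¹⁹

s = (1.6×10⁻³ g L⁻¹)/(189.9 g mol⁻¹) = 8.425×10⁻⁶ M
La(OH)₃(s) ⇌ La³⁺(aq) + 3 OH⁻(aq)
For each mole of La(OH)₃ that dissolves per liter, [La³⁺] = s and [OH⁻] = 3s; let s denote this solubility.
Ksp = [La³⁺][OH⁻]^3 = s · (3s)^3 = 27s^4
Ksp = 27 × (8.425×10⁻⁶)^4 = 1.4×10⁻¹⁹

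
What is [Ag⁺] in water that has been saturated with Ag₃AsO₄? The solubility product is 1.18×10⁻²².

4.34×10⁻⁶ M

Ag₃AsO₄(s) ⇌ 3 Ag⁺(aq) + AsO₄³⁻(aq)
With molar solubility s: [Ag⁺] = 3s, [AsO₄³⁻] = s.
Ksp = [Ag⁺]^3[AsO₄³⁻] = (3s)^3 · s = 27s^4 = 1.18×10⁻²²
s = 1.45×10⁻⁶ mol/L
[Ag⁺] = 3s = 4.34×10⁻⁶ mol/L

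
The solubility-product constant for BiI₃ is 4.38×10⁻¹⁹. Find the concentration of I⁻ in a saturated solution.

3.39×10⁻⁵ M

BiI₃(s) ⇌ Bi³⁺(aq) + 3 I⁻(aq)
If s mol/L of BiI₃ dissolves, [Bi³⁺] = s and [I⁻] = 3s.
Ksp = [Bi³⁺][I⁻]^3 = s · (3s)^3 = 27s^4 = 4.38×10⁻¹⁹
s = 1.13×10⁻⁵ mol/L
[I⁻] = 3s = 3.39×10⁻⁵ mol/L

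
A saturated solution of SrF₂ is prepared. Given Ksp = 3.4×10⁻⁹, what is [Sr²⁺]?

9.5×10⁻⁴ M

SrF₂(s) ⇌ Sr²⁺(aq) + 2 F⁻(aq)
With molar solubility s: [Sr²⁺] = s, [F⁻] = 2s.
Ksp = [Sr²⁺][F⁻]^2 = s · (2s)^2 = 4s^3 = 3.4×10⁻⁹
s = 9.5×10⁻⁴ M
[Sr²⁺] = s = 9.5×10⁻⁴ M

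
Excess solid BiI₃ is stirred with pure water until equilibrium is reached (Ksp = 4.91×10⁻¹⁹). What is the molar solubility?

1.16×10⁻⁵ M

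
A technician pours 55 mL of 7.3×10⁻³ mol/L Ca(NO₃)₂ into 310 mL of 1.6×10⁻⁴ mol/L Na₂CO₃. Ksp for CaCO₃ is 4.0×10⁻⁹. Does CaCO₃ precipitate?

Yes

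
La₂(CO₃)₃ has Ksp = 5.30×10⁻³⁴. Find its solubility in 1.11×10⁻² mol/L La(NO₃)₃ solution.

5.42×10⁻¹¹ M

La₂(CO₃)₃(s) ⇌ 2 La³⁺(aq) + 3 CO₃²⁻(aq)
Let s be the solubility of La₂(CO₃)₃ here. The common ion gives [La³⁺] ≈ 1.11×10⁻² mol/L, and [CO₃²⁻] = 3s.
Ksp = [La³⁺]^2[CO₃²⁻]^3 = (1.11×10⁻²)^2(3s)^3
(3s)^3 = 5.30×10⁻³⁴ / (1.11×10⁻²)^2 = 4.30×10⁻³⁰
s = 5.42×10⁻¹¹ mol/L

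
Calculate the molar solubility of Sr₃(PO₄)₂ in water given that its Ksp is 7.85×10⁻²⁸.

1.49×10⁻⁶ M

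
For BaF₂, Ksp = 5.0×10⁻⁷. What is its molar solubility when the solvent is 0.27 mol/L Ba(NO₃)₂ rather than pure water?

BaF₂(s) ⇌ Ba²⁺(aq) + 2 F⁻(aq)
With Ba²⁺ already at 0.27 mol/L and s small, take [Ba²⁺] ≈ 0.27 mol/L and [F⁻] = 2s.
Ksp = [Ba²⁺][F⁻]^2 = (0.27)(2s)^2
(2s)^2 = 5.0×10⁻⁷ / (0.27) = 1.9×10⁻⁶
s = 6.8×10⁻⁴ mol/L

6.8×10⁻⁴ M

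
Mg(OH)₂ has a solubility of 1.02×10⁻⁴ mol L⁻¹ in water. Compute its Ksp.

Ksp = 4.24×10⁻¹²

Mg(OH)₂(s) ⇌ Mg²⁺(aq) + 2 OH⁻(aq)
If s mol/L of Mg(OH)₂ dissolves, [Mg²⁺] = s and [OH⁻] = 2s.
Ksp = [Mg²⁺][OH⁻]^2 = s · (2s)^2 = 4s^3
Ksp = 4 × (1.02×10⁻⁴)^3 = 4.24×10⁻¹²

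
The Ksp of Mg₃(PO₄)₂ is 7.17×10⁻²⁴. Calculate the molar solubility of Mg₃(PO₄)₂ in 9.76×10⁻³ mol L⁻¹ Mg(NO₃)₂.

1.39×10⁻⁹ M

Mg₃(PO₄)₂(s) ⇌ 3 Mg²⁺(aq) + 2 PO₄³⁻(aq)
Let s be the solubility of Mg₃(PO₄)₂ here. The common ion gives [Mg²⁺] ≈ 9.76×10⁻³ mol L⁻¹, and [PO₄³⁻] = 2s.
Ksp = [Mg²⁺]^3[PO₄³⁻]^2 = (9.76×10⁻³)^3(2s)^2
(2s)^2 = 7.17×10⁻²⁴ / (9.76×10⁻³)^3 = 7.71×10⁻¹⁸
s = 1.39×10⁻⁹ mol L⁻¹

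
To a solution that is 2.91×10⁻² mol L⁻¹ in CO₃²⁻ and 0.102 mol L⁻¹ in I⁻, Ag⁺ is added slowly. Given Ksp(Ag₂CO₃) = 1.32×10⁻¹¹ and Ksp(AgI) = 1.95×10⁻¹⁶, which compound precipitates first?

The threshold for precipitation is Q = Ksp.
For Ag₂CO₃: [Ag⁺] = (Ksp/[CO₃²⁻])^(1/2) = 2.13×10⁻⁵ mol L⁻¹
For AgI: [Ag⁺] = (Ksp/[I⁻]) = 1.91×10⁻¹⁵ mol L⁻¹
Since AgI needs less Ag⁺ to reach saturation, it precipitates first.

AgI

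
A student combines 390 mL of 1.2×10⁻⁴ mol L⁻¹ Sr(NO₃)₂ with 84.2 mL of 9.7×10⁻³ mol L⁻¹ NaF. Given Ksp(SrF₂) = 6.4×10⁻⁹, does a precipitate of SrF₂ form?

The combined volume is 474.2 mL.
[Sr²⁺] = (1.2×10⁻⁴)(390)/474.2 = 9.9×10⁻⁵ mol L⁻¹
[F⁻] = (9.7×10⁻³)(84.2)/474.2 = 1.7×10⁻³ mol L⁻¹
Q = [Sr²⁺][F⁻]^2 = 2.9×10⁻¹⁰
Q < Ksp (2.9×10⁻¹⁰ vs 6.4×10⁻⁹); the solution remains unsaturated and no precipitate forms.

No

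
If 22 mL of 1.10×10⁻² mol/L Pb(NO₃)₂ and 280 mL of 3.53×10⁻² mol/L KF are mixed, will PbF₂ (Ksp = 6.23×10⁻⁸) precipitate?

Yes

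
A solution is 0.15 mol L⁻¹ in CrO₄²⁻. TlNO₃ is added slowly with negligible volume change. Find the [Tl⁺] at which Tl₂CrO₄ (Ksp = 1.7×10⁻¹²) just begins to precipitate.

3.4×10⁻⁶ M

Precipitation begins when Q = Ksp.
Tl₂CrO₄(s) ⇌ 2 Tl⁺(aq) + CrO₄²⁻(aq)
Ksp = [Tl⁺]^2[CrO₄²⁻] = [Tl⁺]^2(0.15)
[Tl⁺]^2 = 1.7×10⁻¹² / (0.15) = 1.1×10⁻¹¹
[Tl⁺] = 3.4×10⁻⁶ mol L⁻¹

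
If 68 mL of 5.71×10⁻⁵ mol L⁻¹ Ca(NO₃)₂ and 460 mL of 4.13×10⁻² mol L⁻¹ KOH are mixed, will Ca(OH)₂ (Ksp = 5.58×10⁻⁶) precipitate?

No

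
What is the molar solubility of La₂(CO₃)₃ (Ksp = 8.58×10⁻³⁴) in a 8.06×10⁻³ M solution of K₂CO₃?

2.02×10⁻¹⁴ M

La₂(CO₃)₃(s) ⇌ 2 La³⁺(aq) + 3 CO₃²⁻(aq)
With CO₃²⁻ already at 8.06×10⁻³ M and s small, take [CO₃²⁻] ≈ 8.06×10⁻³ M and [La³⁺] = 2s.
Ksp = [La³⁺]^2[CO₃²⁻]^3 = (2s)^2(8.06×10⁻³)^3
(2s)^2 = 8.58×10⁻³⁴ / (8.06×10⁻³)^3 = 1.64×10⁻²⁷
s = 2.02×10⁻¹⁴ M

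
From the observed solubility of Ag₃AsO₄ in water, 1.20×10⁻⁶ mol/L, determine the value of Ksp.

Ag₃AsO₄(s) ⇌ 3 Ag⁺(aq) + AsO₄³⁻(aq)
If s mol/L of Ag₃AsO₄ dissolves, [Ag⁺] = 3s and [AsO₄³⁻] = s.
Ksp = [Ag⁺]^3[AsO₄³⁻] = (3s)^3 · s = 27s^4
Ksp = 27 × (1.20×10⁻⁶)^4 = 5.60×10⁻²³

Ksp = 5.60×10⁻²³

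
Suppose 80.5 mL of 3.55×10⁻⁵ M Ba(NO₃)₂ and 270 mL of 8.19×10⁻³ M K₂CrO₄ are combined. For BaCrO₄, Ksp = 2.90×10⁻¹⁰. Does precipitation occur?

After mixing, V = 80.5 mL + 270 mL = 350.5 mL.
[Ba²⁺] = (3.55×10⁻⁵)(80.5)/350.5 = 8.15×10⁻⁶ M
[CrO₄²⁻] = (8.19×10⁻³)(270)/350.5 = 6.31×10⁻³ M
Q = [Ba²⁺][CrO₄²⁻] = 5.14×10⁻⁸
Because Q > Ksp (5.14×10⁻⁸ vs 2.90×10⁻¹⁰), a precipitate of BaCrO₄ forms.

Yes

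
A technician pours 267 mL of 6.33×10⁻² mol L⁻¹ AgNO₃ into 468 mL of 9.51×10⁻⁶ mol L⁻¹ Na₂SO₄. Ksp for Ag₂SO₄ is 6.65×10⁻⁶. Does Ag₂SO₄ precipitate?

Total volume after mixing = 267 + 468 = 735 mL.
[Ag⁺] = (6.33×10⁻²)(267)/735 = 2.30×10⁻² mol L⁻¹
[SO₄²⁻] = (9.51×10⁻⁶)(468)/735 = 6.06×10⁻⁶ mol L⁻¹
Q = [Ag⁺]^2[SO₄²⁻] = 3.20×10⁻⁹
Since Q (3.20×10⁻⁹) is less than Ksp (6.65×10⁻⁶), no Ag₂SO₄ precipitates.

No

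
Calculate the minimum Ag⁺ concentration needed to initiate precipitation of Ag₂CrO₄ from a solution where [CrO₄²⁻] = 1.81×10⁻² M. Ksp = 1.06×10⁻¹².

A salt starts to precipitate once the ion product Q reaches its Ksp.
Ag₂CrO₄(s) ⇌ 2 Ag⁺(aq) + CrO₄²⁻(aq)
Ksp = [Ag⁺]^2[CrO₄²⁻] = [Ag⁺]^2(1.81×10⁻²)
[Ag⁺]^2 = 1.06×10⁻¹² / (1.81×10⁻²) = 5.86×10⁻¹¹
[Ag⁺] = 7.65×10⁻⁶ M

7.65×10⁻⁶ M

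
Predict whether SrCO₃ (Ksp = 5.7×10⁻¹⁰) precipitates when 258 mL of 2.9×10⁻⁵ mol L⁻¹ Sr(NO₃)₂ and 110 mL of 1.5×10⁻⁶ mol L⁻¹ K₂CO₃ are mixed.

No

After mixing, V = 258 mL + 110 mL = 368 mL.
[Sr²⁺] = (2.9×10⁻⁵)(258)/368 = 2.0×10⁻⁵ mol L⁻¹
[CO₃²⁻] = (1.5×10⁻⁶)(110)/368 = 4.5×10⁻⁷ mol L⁻¹
Q = [Sr²⁺][CO₃²⁻] = 9.1×10⁻¹²
Since Q (9.1×10⁻¹²) is less than Ksp (5.7×10⁻¹⁰), no SrCO₃ precipitates.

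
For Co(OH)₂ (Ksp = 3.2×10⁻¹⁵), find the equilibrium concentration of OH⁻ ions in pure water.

1.9×10⁻⁵ M

Co(OH)₂(s) ⇌ Co²⁺(aq) + 2 OH⁻(aq)
For each mole of Co(OH)₂ that dissolves per liter, [Co²⁺] = s and [OH⁻] = 2s; let s denote this solubility.
Ksp = [Co²⁺][OH⁻]^2 = s · (2s)^2 = 4s^3 = 3.2×10⁻¹⁵
s = 9.3×10⁻⁶ M
[OH⁻] = 2s = 1.9×10⁻⁵ M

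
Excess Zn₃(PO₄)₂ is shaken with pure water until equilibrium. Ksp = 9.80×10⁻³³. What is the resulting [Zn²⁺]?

4.66×10⁻⁷ M

Zn₃(PO₄)₂(s) ⇌ 3 Zn²⁺(aq) + 2 PO₄³⁻(aq)
If s mol/L of Zn₃(PO₄)₂ dissolves, [Zn²⁺] = 3s and [PO₄³⁻] = 2s.
Ksp = [Zn²⁺]^3[PO₄³⁻]^2 = (3s)^3 · (2s)^2 = 108s^5 = 9.80×10⁻³³
s = 1.55×10⁻⁷ mol/L
[Zn²⁺] = 3s = 4.66×10⁻⁷ mol/L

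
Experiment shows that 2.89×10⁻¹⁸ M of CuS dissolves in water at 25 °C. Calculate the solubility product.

Ksp = 8.35×10⁻³⁶

CuS(s) ⇌ Cu²⁺(aq) + S²⁻(aq)
For each mole of CuS that dissolves per liter, [Cu²⁺] = s and [S²⁻] = s; let s denote this solubility.
Ksp = [Cu²⁺][S²⁻] = s · s = s^2
Ksp = (2.89×10⁻¹⁸)^2 = 8.35×10⁻³⁶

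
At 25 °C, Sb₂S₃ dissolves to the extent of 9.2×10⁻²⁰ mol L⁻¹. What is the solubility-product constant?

Ksp = 7.1×10⁻⁹⁴

Sb₂S₃(s) ⇌ 2 Sb³⁺(aq) + 3 S²⁻(aq)
If s mol/L of Sb₂S₃ dissolves, [Sb³⁺] = 2s and [S²⁻] = 3s.
Ksp = [Sb³⁺]^2[S²⁻]^3 = (2s)^2 · (3s)^3 = 108s^5
Ksp = 108 × (9.2×10⁻²⁰)^5 = 7.1×10⁻⁹⁴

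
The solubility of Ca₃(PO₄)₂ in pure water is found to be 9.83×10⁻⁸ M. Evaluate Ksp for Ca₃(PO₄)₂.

Ca₃(PO₄)₂(s) ⇌ 3 Ca²⁺(aq) + 2 PO₄³⁻(aq)
For each mole of Ca₃(PO₄)₂ that dissolves per liter, [Ca²⁺] = 3s and [PO₄³⁻] = 2s; let s denote this solubility.
Ksp = [Ca²⁺]^3[PO₄³⁻]^2 = (3s)^3 · (2s)^2 = 108s^5
Ksp = 108 × (9.83×10⁻⁸)^5 = 9.91×10⁻³⁴

Ksp = 9.91×10⁻³⁴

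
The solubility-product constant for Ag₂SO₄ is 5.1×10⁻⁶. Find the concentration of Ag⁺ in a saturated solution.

2.2×10⁻² M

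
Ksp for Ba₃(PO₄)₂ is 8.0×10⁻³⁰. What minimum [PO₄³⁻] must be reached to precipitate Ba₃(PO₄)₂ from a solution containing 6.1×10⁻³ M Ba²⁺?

5.9×10⁻¹² M

A salt starts to precipitate once the ion product Q reaches its Ksp.
Ba₃(PO₄)₂(s) ⇌ 3 Ba²⁺(aq) + 2 PO₄³⁻(aq)
Ksp = [Ba²⁺]^3[PO₄³⁻]^2 = [PO₄³⁻]^2(6.1×10⁻³)^3
[PO₄³⁻]^2 = 8.0×10⁻³⁰ / (6.1×10⁻³)^3 = 3.5×10⁻²³
[PO₄³⁻] = 5.9×10⁻¹² M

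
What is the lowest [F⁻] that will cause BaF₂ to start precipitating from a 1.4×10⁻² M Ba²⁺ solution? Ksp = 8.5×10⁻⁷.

7.8×10⁻³ M

The threshold for precipitation is Q = Ksp.
BaF₂(s) ⇌ Ba²⁺(aq) + 2 F⁻(aq)
Ksp = [Ba²⁺][F⁻]^2 = [F⁻]^2(1.4×10⁻²)
[F⁻]^2 = 8.5×10⁻⁷ / (1.4×10⁻²) = 6.1×10⁻⁵
[F⁻] = 7.8×10⁻³ M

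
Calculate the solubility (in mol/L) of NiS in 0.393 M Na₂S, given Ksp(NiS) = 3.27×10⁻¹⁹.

8.32×10⁻¹⁹ M

NiS(s) ⇌ Ni²⁺(aq) + S²⁻(aq)
With S²⁻ already at 0.393 M and s small, take [S²⁻] ≈ 0.393 M and [Ni²⁺] = s.
Ksp = [Ni²⁺][S²⁻] = s(0.393)
s = 3.27×10⁻¹⁹ / (0.393) = 8.32×10⁻¹⁹
s = 8.32×10⁻¹⁹ M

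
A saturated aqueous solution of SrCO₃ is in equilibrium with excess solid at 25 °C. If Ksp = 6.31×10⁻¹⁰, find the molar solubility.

SrCO₃(s) ⇌ Sr²⁺(aq) + CO₃²⁻(aq)
For each mole of SrCO₃ that dissolves per liter, [Sr²⁺] = s and [CO₃²⁻] = s; let s denote this solubility.
Ksp = [Sr²⁺][CO₃²⁻] = s · s = s^2
s^2 = 6.31×10⁻¹⁰
Taking the 2nd root, s = 2.51×10⁻⁵ M.

2.51×10⁻⁵ M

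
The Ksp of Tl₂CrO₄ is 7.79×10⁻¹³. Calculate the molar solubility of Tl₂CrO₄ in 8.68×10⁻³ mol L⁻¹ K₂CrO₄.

4.74×10⁻⁶ M

Tl₂CrO₄(s) ⇌ 2 Tl⁺(aq) + CrO₄²⁻(aq)
CrO₄²⁻ is already present at 8.68×10⁻³ mol L⁻¹. If s mol/L of Tl₂CrO₄ dissolves, [Tl⁺] = 2s while [CrO₄²⁻] ≈ 8.68×10⁻³ mol L⁻¹.
Ksp = [Tl⁺]^2[CrO₄²⁻] = (2s)^2(8.68×10⁻³)
(2s)^2 = 7.79×10⁻¹³ / (8.68×10⁻³) = 8.97×10⁻¹¹
s = 4.74×10⁻⁶ mol L⁻¹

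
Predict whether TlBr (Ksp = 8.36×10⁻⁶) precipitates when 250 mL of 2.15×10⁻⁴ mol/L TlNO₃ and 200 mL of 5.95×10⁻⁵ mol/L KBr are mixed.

No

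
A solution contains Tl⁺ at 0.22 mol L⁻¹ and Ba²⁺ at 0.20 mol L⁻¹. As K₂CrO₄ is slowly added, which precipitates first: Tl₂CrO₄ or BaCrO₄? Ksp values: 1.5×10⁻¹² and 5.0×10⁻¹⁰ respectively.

The threshold for precipitation is Q = Ksp.
For Tl₂CrO₄: [CrO₄²⁻] = (Ksp/[Tl⁺]^2) = 3.1×10⁻¹¹ mol L⁻¹
For BaCrO₄: [CrO₄²⁻] = (Ksp/[Ba²⁺]) = 2.5×10⁻⁹ mol L⁻¹
The smaller threshold [CrO₄²⁻] is reached first, so Tl₂CrO₄ precipitates first.

Tl₂CrO₄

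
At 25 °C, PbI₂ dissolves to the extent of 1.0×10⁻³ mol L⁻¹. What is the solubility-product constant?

Ksp = 4.0×10⁻⁹

PbI₂(s) ⇌ Pb²⁺(aq) + 2 I⁻(aq)
With molar solubility s: [Pb²⁺] = s, [I⁻] = 2s.
Ksp = [Pb²⁺][I⁻]^2 = s · (2s)^2 = 4s^3
Ksp = 4 × (1.0×10⁻³)^3 = 4.0×10⁻⁹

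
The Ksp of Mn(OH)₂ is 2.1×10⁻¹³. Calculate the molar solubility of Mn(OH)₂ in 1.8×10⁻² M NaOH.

Mn(OH)₂(s) ⇌ Mn²⁺(aq) + 2 OH⁻(aq)
Let s be the solubility of Mn(OH)₂ here. The common ion gives [OH⁻] ≈ 1.8×10⁻² M, and [Mn²⁺] = s.
Ksp = [Mn²⁺][OH⁻]^2 = s(1.8×10⁻²)^2
s = 2.1×10⁻¹³ / (1.8×10⁻²)^2 = 6.5×10⁻¹⁰
s = 6.5×10⁻¹⁰ M

6.5×10⁻¹⁰ M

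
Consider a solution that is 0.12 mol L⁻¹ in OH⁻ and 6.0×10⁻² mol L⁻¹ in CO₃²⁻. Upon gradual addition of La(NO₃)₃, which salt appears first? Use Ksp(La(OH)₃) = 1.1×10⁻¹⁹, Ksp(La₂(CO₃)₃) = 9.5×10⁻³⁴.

La(OH)₃

Precipitation of each salt begins when its ion product equals Ksp.
For La(OH)₃: [La³⁺] = (Ksp/[OH⁻]^3) = 6.4×10⁻¹⁷ mol L⁻¹
For La₂(CO₃)₃: [La³⁺] = (Ksp/[CO₃²⁻]^3)^(1/2) = 2.1×10⁻¹⁵ mol L⁻¹
La(OH)₃ requires the lower [La³⁺], so it precipitates first.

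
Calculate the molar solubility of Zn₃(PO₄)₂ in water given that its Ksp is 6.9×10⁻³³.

Zn₃(PO₄)₂(s) ⇌ 3 Zn²⁺(aq) + 2 PO₄³⁻(aq)
If s mol/L of Zn₃(PO₄)₂ dissolves, [Zn²⁺] = 3s and [PO₄³⁻] = 2s.
Ksp = [Zn²⁺]^3[PO₄³⁻]^2 = (3s)^3 · (2s)^2 = 108s^5
108s^5 = 6.9×10⁻³³  ⇒  s^5 = 6.4×10⁻³⁵
Taking the 5th root, s = 1.4×10⁻⁷ mol/L.

1.4×10⁻⁷ M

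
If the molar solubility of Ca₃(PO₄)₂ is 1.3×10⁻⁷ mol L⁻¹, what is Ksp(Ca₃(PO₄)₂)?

Ca₃(PO₄)₂(s) ⇌ 3 Ca²⁺(aq) + 2 PO₄³⁻(aq)
For each mole of Ca₃(PO₄)₂ that dissolves per liter, [Ca²⁺] = 3s and [PO₄³⁻] = 2s; let s denote this solubility.
Ksp = [Ca²⁺]^3[PO₄³⁻]^2 = (3s)^3 · (2s)^2 = 108s^5
Ksp = 108 × (1.3×10⁻⁷)^5 = 4.0×10⁻³³

Ksp = 4.0×10⁻³³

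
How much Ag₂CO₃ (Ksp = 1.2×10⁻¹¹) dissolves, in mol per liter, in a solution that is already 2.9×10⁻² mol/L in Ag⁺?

1.4×10⁻⁸ M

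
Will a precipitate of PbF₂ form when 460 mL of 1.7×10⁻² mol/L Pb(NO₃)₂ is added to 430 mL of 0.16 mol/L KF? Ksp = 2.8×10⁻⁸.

Yes

The combined volume is 890 mL.
[Pb²⁺] = (1.7×10⁻²)(460)/890 = 8.8×10⁻³ mol/L
[F⁻] = (0.16)(430)/890 = 7.7×10⁻² mol/L
Q = [Pb²⁺][F⁻]^2 = 5.3×10⁻⁵
Q = 5.3×10⁻⁵ > Ksp = 2.8×10⁻⁸, so the solution is supersaturated and PbF₂ precipitates.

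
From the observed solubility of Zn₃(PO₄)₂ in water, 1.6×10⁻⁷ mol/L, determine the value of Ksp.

Zn₃(PO₄)₂(s) ⇌ 3 Zn²⁺(aq) + 2 PO₄³⁻(aq)
If s mol/L of Zn₃(PO₄)₂ dissolves, [Zn²⁺] = 3s and [PO₄³⁻] = 2s.
Ksp = [Zn²⁺]^3[PO₄³⁻]^2 = (3s)^3 · (2s)^2 = 108s^5
Ksp = 108 × (1.6×10⁻⁷)^5 = 1.1×10⁻³²

Ksp = 1.1×10⁻³²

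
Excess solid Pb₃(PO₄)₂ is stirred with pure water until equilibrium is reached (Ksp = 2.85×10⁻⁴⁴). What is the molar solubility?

Pb₃(PO₄)₂(s) ⇌ 3 Pb²⁺(aq) + 2 PO₄³⁻(aq)
Let s be the molar solubility. Then [Pb²⁺] = 3s and [PO₄³⁻] = 2s.
Ksp = [Pb²⁺]^3[PO₄³⁻]^2 = (3s)^3 · (2s)^2 = 108s^5
108s^5 = 2.85×10⁻⁴⁴  ⇒  s^5 = 2.64×10⁻⁴⁶
Taking the 5th root, s = 7.66×10⁻¹⁰ mol/L.

7.66×10⁻¹⁰ M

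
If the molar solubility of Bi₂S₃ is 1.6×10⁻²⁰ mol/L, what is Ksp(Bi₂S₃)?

Bi₂S₃(s) ⇌ 2 Bi³⁺(aq) + 3 S²⁻(aq)
If s mol/L of Bi₂S₃ dissolves, [Bi³⁺] = 2s and [S²⁻] = 3s.
Ksp = [Bi³⁺]^2[S²⁻]^3 = (2s)^2 · (3s)^3 = 108s^5
Ksp = 108 × (1.6×10⁻²⁰)^5 = 1.1×10⁻⁹⁷

Ksp = 1.1×10⁻⁹⁷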